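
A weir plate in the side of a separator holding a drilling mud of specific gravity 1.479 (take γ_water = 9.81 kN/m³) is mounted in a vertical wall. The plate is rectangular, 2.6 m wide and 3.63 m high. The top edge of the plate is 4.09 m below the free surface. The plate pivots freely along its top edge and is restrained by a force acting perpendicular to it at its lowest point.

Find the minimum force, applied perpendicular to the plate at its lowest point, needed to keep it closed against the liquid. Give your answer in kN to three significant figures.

P ≈ 446 kN

γ = 1.479 × 9.81 = 14.50899 kN/m³.
The centroid lies 3.63/2 = 1.815 m below the top edge, so the centroid depth is h_c = 4.09 + 1.815 = 5.905 m.
A = 2.6 × 3.63 = 9.438 m².
Resultant F = γ·h_c·A = 14.50899 × 5.905 × 9.438 = 808.606 kN.
I_c = b·h³/12 = 2.6 × 3.63³/12 = 10.3636 m⁴.
Centre of pressure: y_p = y_c + I_c/(y_c·A) = 5.905 + 10.3636/(5.905 × 9.438) = 5.905 + 0.185956 = 6.09096 m along the plane.
The resultant acts 1.815 + 0.185956 = 2.00096 m (along the plate) below the hinge at the top edge, so the moment about the hinge is M = F × 2.00096 = 808.606 × 2.00096 = 1617.99 kN·m.
A normal force at the bottom, 3.63 m from the hinge, must supply this moment: P = 1617.99/3.63 = 445.727 kN.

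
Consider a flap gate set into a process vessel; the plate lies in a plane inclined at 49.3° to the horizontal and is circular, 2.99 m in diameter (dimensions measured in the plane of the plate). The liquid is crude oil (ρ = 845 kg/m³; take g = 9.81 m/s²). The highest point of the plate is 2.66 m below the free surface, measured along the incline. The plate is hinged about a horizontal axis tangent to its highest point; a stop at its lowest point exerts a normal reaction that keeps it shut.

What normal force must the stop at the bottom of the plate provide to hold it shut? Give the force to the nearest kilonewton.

P ≈ 100 kN

γ = ρg = 845 × 9.81 / 1000 = 8.28945 kN/m³.
Let θ = 49.3° be the plate's angle to the horizontal; measure y along the incline from where the plane meets the free surface. Vertical depth h = y·sinθ with sinθ = 0.758134.
The centroid is at the centre, 1.495 m below the top of the plate, so y_c = 2.66 + 1.495 = 4.155 m and h_c = 4.155 × 0.758134 = 3.15005 m.
A = π(1.495)² = 7.02154 m².
Resultant F = γ·h_c·A = 8.28945 × 3.15005 × 7.02154 = 183.348 kN.
I_c = πr⁴/4 = π × 1.495⁴/4 = 3.92333 m⁴.
Centre of pressure: y_p = y_c + I_c/(y_c·A) = 4.155 + 3.92333/(4.155 × 7.02154) = 4.155 + 0.134478 = 4.28948 m along the plane.
The resultant acts 1.495 + 0.134478 = 1.62948 m (along the plate) below the hinge at the top edge, so the moment about the hinge is M = F × 1.62948 = 183.348 × 1.62948 = 298.762 kN·m.
A normal force at the bottom, 2.99 m from the hinge, must supply this moment: P = 298.762/2.99 = 99.9204 kN.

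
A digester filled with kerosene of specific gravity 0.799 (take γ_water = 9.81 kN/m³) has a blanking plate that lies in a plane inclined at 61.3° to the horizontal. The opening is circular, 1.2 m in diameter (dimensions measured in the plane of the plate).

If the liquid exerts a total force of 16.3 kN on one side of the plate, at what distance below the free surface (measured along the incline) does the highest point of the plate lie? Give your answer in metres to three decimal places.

γ = 0.799 × 9.81 = 7.83819 kN/m³.
A = π(0.6)² = 1.13097 m².
From F = γ·h_c·A, the centroid depth is h_c = 16.3/(7.83819 × 1.13097) = 1.83874 m.
Let θ = 61.3° be the plate's angle to the horizontal; measure y along the incline from where the plane meets the free surface. Vertical depth h = y·sinθ with sinθ = 0.877146.
Along the incline, y_c = h_c/sinθ = 1.83874/0.877146 = 2.09628 m.
The centroid is at the centre, 0.6 m below the top of the plate, so the highest point sits at y_top = 2.09628 − 0.6 = 1.49628 m along the incline.

y_top ≈ 1.496 m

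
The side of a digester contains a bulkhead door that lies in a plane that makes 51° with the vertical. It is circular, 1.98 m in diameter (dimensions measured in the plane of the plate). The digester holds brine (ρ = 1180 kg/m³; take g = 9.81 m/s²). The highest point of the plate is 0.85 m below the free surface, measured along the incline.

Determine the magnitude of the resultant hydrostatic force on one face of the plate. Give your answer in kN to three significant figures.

γ = ρg = 1180 × 9.81 / 1000 = 11.5758 kN/m³.
The plate makes 51° with the vertical, i.e. θ = 90° − 51° = 39° to the horizontal. Measuring y along the incline from the free-surface line, vertical depth h = y·sinθ with sinθ = 0.629320.
The centroid is at the centre, 0.99 m below the top of the plate, so y_c = 0.85 + 0.99 = 1.84 m and h_c = 1.84 × 0.629320 = 1.15795 m.
A = π(0.99)² = 3.07907 m².
Resultant F = γ·h_c·A = 11.5758 × 1.15795 × 3.07907 = 41.2725 kN.

F ≈ 41.3 kN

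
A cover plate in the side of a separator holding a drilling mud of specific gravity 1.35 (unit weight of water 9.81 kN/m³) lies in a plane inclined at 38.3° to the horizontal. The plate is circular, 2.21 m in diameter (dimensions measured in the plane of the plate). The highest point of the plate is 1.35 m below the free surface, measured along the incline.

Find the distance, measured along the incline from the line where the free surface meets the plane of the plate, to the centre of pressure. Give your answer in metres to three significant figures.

γ = 1.35 × 9.81 = 13.2435 kN/m³.
Let θ = 38.3° be the plate's angle to the horizontal; measure y along the incline from where the plane meets the free surface. Vertical depth h = y·sinθ with sinθ = 0.619779.
The centroid is at the centre, 1.105 m below the top of the plate, so y_c = 1.35 + 1.105 = 2.455 m and h_c = 2.455 × 0.619779 = 1.52156 m.
A = π(1.105)² = 3.83596 m².
Resultant F = γ·h_c·A = 13.2435 × 1.52156 × 3.83596 = 77.2976 kN.
I_c = πr⁴/4 = π × 1.105⁴/4 = 1.17095 m⁴.
Centre of pressure: y_p = y_c + I_c/(y_c·A) = 2.455 + 1.17095/(2.455 × 3.83596) = 2.455 + 0.124341 = 2.57934 m along the plane.

y_p = 2.58 m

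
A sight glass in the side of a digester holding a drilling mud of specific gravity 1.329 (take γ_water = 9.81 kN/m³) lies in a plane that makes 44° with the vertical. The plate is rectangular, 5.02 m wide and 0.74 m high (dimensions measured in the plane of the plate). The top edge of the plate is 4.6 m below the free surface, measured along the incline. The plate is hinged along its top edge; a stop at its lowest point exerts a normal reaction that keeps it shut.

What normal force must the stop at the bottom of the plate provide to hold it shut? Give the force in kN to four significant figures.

P ≈ 88.72 kN

γ = 1.329 × 9.81 = 13.03749 kN/m³.
The plate makes 44° with the vertical, i.e. θ = 90° − 44° = 46° to the horizontal. Measuring y along the incline from the free-surface line, vertical depth h = y·sinθ with sinθ = 0.719340.
The centroid lies 0.74/2 = 0.37 m below the top edge, so y_c = 4.6 + 0.37 = 4.97 m and h_c = 4.97 × 0.719340 = 3.57512 m.
A = 5.02 × 0.74 = 3.7148 m².
Resultant F = γ·h_c·A = 13.03749 × 3.57512 × 3.7148 = 173.149 kN.
I_c = b·h³/12 = 5.02 × 0.74³/12 = 0.169519 m⁴.
Centre of pressure: y_p = y_c + I_c/(y_c·A) = 4.97 + 0.169519/(4.97 × 3.7148) = 4.97 + 0.00918177 = 4.97918 m along the plane.
The resultant acts 0.37 + 0.00918177 = 0.379182 m (along the plate) below the hinge at the top edge, so the moment about the hinge is M = F × 0.379182 = 173.149 × 0.379182 = 65.655 kN·m.
A normal force at the bottom, 0.74 m from the hinge, must supply this moment: P = 65.655/0.74 = 88.723 kN.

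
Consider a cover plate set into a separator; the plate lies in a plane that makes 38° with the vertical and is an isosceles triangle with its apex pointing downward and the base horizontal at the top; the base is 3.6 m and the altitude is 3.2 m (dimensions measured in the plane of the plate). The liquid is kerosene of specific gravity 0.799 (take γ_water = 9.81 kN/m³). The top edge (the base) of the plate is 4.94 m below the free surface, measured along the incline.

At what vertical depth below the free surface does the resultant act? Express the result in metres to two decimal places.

h_p = 4.81 m

γ = 0.799 × 9.81 = 7.83819 kN/m³.
The plate makes 38° with the vertical, i.e. θ = 90° − 38° = 52° to the horizontal. Measuring y along the incline from the free-surface line, vertical depth h = y·sinθ with sinθ = 0.788011.
With the apex down, the centroid sits h/3 = 3.2/3 = 1.06667 m below the base (the top edge), so y_c = 4.94 + 1.06667 = 6.00667 m and h_c = 6.00667 × 0.788011 = 4.73332 m.
A = ½ × 3.6 × 3.2 = 5.76 m².
Resultant F = γ·h_c·A = 7.83819 × 4.73332 × 5.76 = 213.7 kN.
I_c = b·h³/36 = 3.6 × 3.2³/36 = 3.2768 m⁴.
Centre of pressure: y_p = y_c + I_c/(y_c·A) = 6.00667 + 3.2768/(6.00667 × 5.76) = 6.00667 + 0.0947095 = 6.10138 m along the plane.
Vertically, h_p = y_p·sinθ = 6.10138 × 0.788011 = 4.80795 m.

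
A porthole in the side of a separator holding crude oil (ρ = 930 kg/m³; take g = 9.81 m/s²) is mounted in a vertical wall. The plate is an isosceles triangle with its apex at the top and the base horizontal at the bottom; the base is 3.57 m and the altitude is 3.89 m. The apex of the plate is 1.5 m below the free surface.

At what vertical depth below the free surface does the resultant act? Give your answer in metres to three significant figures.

γ = ρg = 930 × 9.81 / 1000 = 9.1233 kN/m³.
With the apex up, the centroid sits 2h/3 = 2 × 3.89/3 = 2.59333 m below the apex, so the centroid depth is h_c = 1.5 + 2.59333 = 4.09333 m.
A = ½ × 3.57 × 3.89 = 6.94365 m².
Resultant F = γ·h_c·A = 9.1233 × 4.09333 × 6.94365 = 259.308 kN.
I_c = b·h³/36 = 3.57 × 3.89³/36 = 5.83733 m⁴.
Centre of pressure: y_p = y_c + I_c/(y_c·A) = 4.09333 + 5.83733/(4.09333 × 6.94365) = 4.09333 + 0.205376 = 4.29871 m along the plane.

h_p = 4.30 m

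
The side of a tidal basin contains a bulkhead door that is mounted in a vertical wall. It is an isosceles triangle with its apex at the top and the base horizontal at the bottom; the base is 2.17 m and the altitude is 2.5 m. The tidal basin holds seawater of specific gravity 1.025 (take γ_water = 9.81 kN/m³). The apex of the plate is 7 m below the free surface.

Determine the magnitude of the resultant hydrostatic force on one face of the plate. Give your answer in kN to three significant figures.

γ = 1.025 × 9.81 = 10.05525 kN/m³.
With the apex up, the centroid sits 2h/3 = 2 × 2.5/3 = 1.66667 m below the apex, so the centroid depth is h_c = 7 + 1.66667 = 8.66667 m.
A = ½ × 2.17 × 2.5 = 2.7125 m².
Resultant F = γ·h_c·A = 10.05525 × 8.66667 × 2.7125 = 236.382 kN.

F ≈ 236 kN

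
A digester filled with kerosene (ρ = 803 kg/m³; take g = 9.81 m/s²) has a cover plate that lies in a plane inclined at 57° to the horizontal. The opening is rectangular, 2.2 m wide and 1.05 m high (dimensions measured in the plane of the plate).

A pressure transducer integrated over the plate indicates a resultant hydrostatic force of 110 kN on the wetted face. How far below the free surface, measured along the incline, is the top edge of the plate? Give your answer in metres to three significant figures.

y_top ≈ 6.68 m

γ = ρg = 803 × 9.81 / 1000 = 7.87743 kN/m³.
A = 2.2 × 1.05 = 2.31 m².
From F = γ·h_c·A, the centroid depth is h_c = 110/(7.87743 × 2.31) = 6.045 m.
Let θ = 57° be the plate's angle to the horizontal; measure y along the incline from where the plane meets the free surface. Vertical depth h = y·sinθ with sinθ = 0.838671.
Along the incline, y_c = h_c/sinθ = 6.045/0.838671 = 7.20783 m.
The centroid lies 1.05/2 = 0.525 m below the top edge, so the top edge sits at y_top = 7.20783 − 0.525 = 6.68283 m along the incline.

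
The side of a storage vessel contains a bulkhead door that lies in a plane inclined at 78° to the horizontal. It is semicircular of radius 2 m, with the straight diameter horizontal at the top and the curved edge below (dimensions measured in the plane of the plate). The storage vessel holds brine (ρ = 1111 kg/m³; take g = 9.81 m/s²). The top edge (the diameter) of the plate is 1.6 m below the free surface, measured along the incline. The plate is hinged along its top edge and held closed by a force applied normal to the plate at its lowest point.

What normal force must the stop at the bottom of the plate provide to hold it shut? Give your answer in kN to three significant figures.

P ≈ 79.0 kN

γ = ρg = 1111 × 9.81 / 1000 = 10.89891 kN/m³.
Let θ = 78° be the plate's angle to the horizontal; measure y along the incline from where the plane meets the free surface. Vertical depth h = y·sinθ with sinθ = 0.978148.
The centroid of a semicircle lies 4r/(3π) = 0.848826 m from the diameter, here below the top edge, so y_c = 1.6 + 0.848826 = 2.44883 m and h_c = 2.44883 × 0.978148 = 2.39532 m.
A = πr²/2 = π × 2²/2 = 6.28319 m².
Resultant F = γ·h_c·A = 10.89891 × 2.39532 × 6.28319 = 164.031 kN.
I_c = (π/8 − 8/(9π))·r⁴ = 0.109757 × 2⁴ = 1.75611 m⁴.
Centre of pressure: y_p = y_c + I_c/(y_c·A) = 2.44883 + 1.75611/(2.44883 × 6.28319) = 2.44883 + 0.114133 = 2.56296 m along the plane.
The resultant acts 0.848826 + 0.114133 = 0.962959 m (along the plate) below the hinge at the top edge, so the moment about the hinge is M = F × 0.962959 = 164.031 × 0.962959 = 157.955 kN·m.
A normal force at the bottom, 2 m from the hinge, must supply this moment: P = 157.955/2 = 78.9775 kN.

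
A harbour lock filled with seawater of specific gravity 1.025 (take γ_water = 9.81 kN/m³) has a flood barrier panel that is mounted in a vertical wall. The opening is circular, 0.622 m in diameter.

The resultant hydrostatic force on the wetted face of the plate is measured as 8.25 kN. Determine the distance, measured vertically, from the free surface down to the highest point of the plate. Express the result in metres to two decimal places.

d_top ≈ 2.39 m

γ = 1.025 × 9.81 = 10.05525 kN/m³.
A = π(0.311)² = 0.303858 m².
From F = γ·h_c·A, the centroid depth is h_c = 8.25/(10.05525 × 0.303858) = 2.70017 m.
The centroid is at the centre, 0.311 m below the top of the plate, so the highest point sits at h_top = 2.70017 − 0.311 = 2.38917 m below the surface.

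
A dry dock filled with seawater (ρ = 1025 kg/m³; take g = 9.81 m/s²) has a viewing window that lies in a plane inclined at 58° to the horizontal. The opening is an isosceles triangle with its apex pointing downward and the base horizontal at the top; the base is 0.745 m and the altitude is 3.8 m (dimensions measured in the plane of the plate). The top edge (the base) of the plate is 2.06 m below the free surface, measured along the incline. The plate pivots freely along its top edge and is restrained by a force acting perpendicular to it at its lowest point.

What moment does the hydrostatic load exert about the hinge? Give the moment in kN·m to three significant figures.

M ≈ 60.5 kN·m

γ = ρg = 1025 × 9.81 / 1000 = 10.05525 kN/m³.
Let θ = 58° be the plate's angle to the horizontal; measure y along the incline from where the plane meets the free surface. Vertical depth h = y·sinθ with sinθ = 0.848048.
With the apex down, the centroid sits h/3 = 3.8/3 = 1.26667 m below the base (the top edge), so y_c = 2.06 + 1.26667 = 3.32667 m and h_c = 3.32667 × 0.848048 = 2.82118 m.
A = ½ × 0.745 × 3.8 = 1.4155 m².
Resultant F = γ·h_c·A = 10.05525 × 2.82118 × 1.4155 = 40.1544 kN.
I_c = b·h³/36 = 0.745 × 3.8³/36 = 1.13555 m⁴.
Centre of pressure: y_p = y_c + I_c/(y_c·A) = 3.32667 + 1.13555/(3.32667 × 1.4155) = 3.32667 + 0.24115 = 3.56782 m along the plane.
The resultant acts 1.26667 + 0.24115 = 1.50782 m (along the plate) below the hinge at the top edge, so the moment about the hinge is M = F × 1.50782 = 40.1544 × 1.50782 = 60.5456 kN·m.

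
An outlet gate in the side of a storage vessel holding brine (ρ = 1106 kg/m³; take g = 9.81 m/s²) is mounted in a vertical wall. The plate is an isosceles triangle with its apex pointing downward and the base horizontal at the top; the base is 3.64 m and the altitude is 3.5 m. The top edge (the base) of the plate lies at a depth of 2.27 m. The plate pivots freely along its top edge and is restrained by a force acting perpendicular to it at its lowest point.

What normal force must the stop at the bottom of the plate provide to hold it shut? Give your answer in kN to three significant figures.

P ≈ 92.6 kN

γ = ρg = 1106 × 9.81 / 1000 = 10.84986 kN/m³.
With the apex down, the centroid sits h/3 = 3.5/3 = 1.16667 m below the base (the top edge), so the centroid depth is h_c = 2.27 + 1.16667 = 3.43667 m.
A = ½ × 3.64 × 3.5 = 6.37 m².
Resultant F = γ·h_c·A = 10.84986 × 3.43667 × 6.37 = 237.521 kN.
I_c = b·h³/36 = 3.64 × 3.5³/36 = 4.33514 m⁴.
Centre of pressure: y_p = y_c + I_c/(y_c·A) = 3.43667 + 4.33514/(3.43667 × 6.37) = 3.43667 + 0.198028 = 3.6347 m along the plane.
The resultant acts 1.16667 + 0.198028 = 1.3647 m (along the plate) below the hinge at the top edge, so the moment about the hinge is M = F × 1.3647 = 237.521 × 1.3647 = 324.145 kN·m.
A normal force at the bottom, 3.5 m from the hinge, must supply this moment: P = 324.145/3.5 = 92.6129 kN.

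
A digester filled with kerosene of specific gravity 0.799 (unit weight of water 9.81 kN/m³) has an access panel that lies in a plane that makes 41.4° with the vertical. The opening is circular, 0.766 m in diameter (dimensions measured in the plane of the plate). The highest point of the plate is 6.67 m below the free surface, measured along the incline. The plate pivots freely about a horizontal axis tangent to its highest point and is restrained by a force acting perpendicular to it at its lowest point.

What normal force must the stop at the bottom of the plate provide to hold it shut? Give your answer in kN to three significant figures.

γ = 0.799 × 9.81 = 7.83819 kN/m³.
The plate makes 41.4° with the vertical, i.e. θ = 90° − 41.4° = 48.6° to the horizontal. Measuring y along the incline from the free-surface line, vertical depth h = y·sinθ with sinθ = 0.750111.
The centroid is at the centre, 0.383 m below the top of the plate, so y_c = 6.67 + 0.383 = 7.053 m and h_c = 7.053 × 0.750111 = 5.29053 m.
A = π(0.383)² = 0.460837 m².
Resultant F = γ·h_c·A = 7.83819 × 5.29053 × 0.460837 = 19.1101 kN.
I_c = πr⁴/4 = π × 0.383⁴/4 = 0.0168999 m⁴.
Centre of pressure: y_p = y_c + I_c/(y_c·A) = 7.053 + 0.0168999/(7.053 × 0.460837) = 7.053 + 0.00519952 = 7.0582 m along the plane.
The resultant acts 0.383 + 0.00519952 = 0.3882 m (along the plate) below the hinge at the top edge, so the moment about the hinge is M = F × 0.3882 = 19.1101 × 0.3882 = 7.41854 kN·m.
A normal force at the bottom, 0.766 m from the hinge, must supply this moment: P = 7.41854/0.766 = 9.68478 kN.

P ≈ 9.68 kN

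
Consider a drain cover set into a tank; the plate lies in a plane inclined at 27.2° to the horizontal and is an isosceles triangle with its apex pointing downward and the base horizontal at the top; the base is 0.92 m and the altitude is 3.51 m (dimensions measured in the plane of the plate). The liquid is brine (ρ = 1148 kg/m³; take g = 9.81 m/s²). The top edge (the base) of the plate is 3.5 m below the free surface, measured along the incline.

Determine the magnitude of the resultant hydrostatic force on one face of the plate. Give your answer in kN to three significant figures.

F ≈ 38.8 kN

γ = ρg = 1148 × 9.81 / 1000 = 11.26188 kN/m³.
Let θ = 27.2° be the plate's angle to the horizontal; measure y along the incline from where the plane meets the free surface. Vertical depth h = y·sinθ with sinθ = 0.457098.
With the apex down, the centroid sits h/3 = 3.51/3 = 1.17 m below the base (the top edge), so y_c = 3.5 + 1.17 = 4.67 m and h_c = 4.67 × 0.457098 = 2.13465 m.
A = ½ × 0.92 × 3.51 = 1.6146 m².
Resultant F = γ·h_c·A = 11.26188 × 2.13465 × 1.6146 = 38.8153 kN.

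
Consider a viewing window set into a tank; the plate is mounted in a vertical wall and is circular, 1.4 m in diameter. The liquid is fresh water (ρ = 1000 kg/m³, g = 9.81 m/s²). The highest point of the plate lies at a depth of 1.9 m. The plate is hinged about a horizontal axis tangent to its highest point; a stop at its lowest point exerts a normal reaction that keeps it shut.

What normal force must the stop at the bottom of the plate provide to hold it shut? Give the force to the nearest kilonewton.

γ = ρg = 1000 × 9.81 = 9810 N/m³ = 9.81 kN/m³.
The centroid is at the centre, 0.7 m below the top of the plate, so the centroid depth is h_c = 1.9 + 0.7 = 2.6 m.
A = π(0.7)² = 1.53938 m².
Resultant F = γ·h_c·A = 9.81 × 2.6 × 1.53938 = 39.2634 kN.
I_c = πr⁴/4 = π × 0.7⁴/4 = 0.188574 m⁴.
Centre of pressure: y_p = y_c + I_c/(y_c·A) = 2.6 + 0.188574/(2.6 × 1.53938) = 2.6 + 0.0471154 = 2.64712 m along the plane.
The resultant acts 0.7 + 0.0471154 = 0.747115 m (along the plate) below the hinge at the top edge, so the moment about the hinge is M = F × 0.747115 = 39.2634 × 0.747115 = 29.3343 kN·m.
A normal force at the bottom, 1.4 m from the hinge, must supply this moment: P = 29.3343/1.4 = 20.9531 kN.

P ≈ 21 kN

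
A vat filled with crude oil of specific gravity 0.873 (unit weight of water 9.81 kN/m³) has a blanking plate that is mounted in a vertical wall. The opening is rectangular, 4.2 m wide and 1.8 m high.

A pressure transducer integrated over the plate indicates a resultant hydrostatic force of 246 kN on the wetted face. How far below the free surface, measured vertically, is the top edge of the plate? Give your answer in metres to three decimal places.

γ = 0.873 × 9.81 = 8.56413 kN/m³.
A = 4.2 × 1.8 = 7.56 m².
From F = γ·h_c·A, the centroid depth is h_c = 246/(8.56413 × 7.56) = 3.79953 m.
The centroid lies 1.8/2 = 0.9 m below the top edge, so the top edge sits at h_top = 3.79953 − 0.9 = 2.89953 m below the surface.

d_top ≈ 2.900 m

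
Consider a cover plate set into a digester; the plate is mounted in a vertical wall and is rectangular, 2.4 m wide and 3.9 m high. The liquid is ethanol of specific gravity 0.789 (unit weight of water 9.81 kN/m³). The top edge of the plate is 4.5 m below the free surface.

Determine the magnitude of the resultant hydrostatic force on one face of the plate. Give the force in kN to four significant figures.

F ≈ 467.3 kN

γ = 0.789 × 9.81 = 7.74009 kN/m³.
The centroid lies 3.9/2 = 1.95 m below the top edge, so the centroid depth is h_c = 4.5 + 1.95 = 6.45 m.
A = 2.4 × 3.9 = 9.36 m².
Resultant F = γ·h_c·A = 7.74009 × 6.45 × 9.36 = 467.285 kN.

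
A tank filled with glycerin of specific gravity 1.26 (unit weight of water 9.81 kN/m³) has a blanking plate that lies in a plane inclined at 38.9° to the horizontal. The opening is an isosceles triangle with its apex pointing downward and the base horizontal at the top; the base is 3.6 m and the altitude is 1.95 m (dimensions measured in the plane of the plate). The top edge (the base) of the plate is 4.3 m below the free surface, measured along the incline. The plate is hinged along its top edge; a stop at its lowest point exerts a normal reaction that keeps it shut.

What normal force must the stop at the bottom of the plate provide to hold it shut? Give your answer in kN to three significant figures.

P ≈ 47.9 kN

γ = 1.26 × 9.81 = 12.3606 kN/m³.
Let θ = 38.9° be the plate's angle to the horizontal; measure y along the incline from where the plane meets the free surface. Vertical depth h = y·sinθ with sinθ = 0.627963.
With the apex down, the centroid sits h/3 = 1.95/3 = 0.65 m below the base (the top edge), so y_c = 4.3 + 0.65 = 4.95 m and h_c = 4.95 × 0.627963 = 3.10842 m.
A = ½ × 3.6 × 1.95 = 3.51 m².
Resultant F = γ·h_c·A = 12.3606 × 3.10842 × 3.51 = 134.861 kN.
I_c = b·h³/36 = 3.6 × 1.95³/36 = 0.741487 m⁴.
Centre of pressure: y_p = y_c + I_c/(y_c·A) = 4.95 + 0.741487/(4.95 × 3.51) = 4.95 + 0.0426767 = 4.99268 m along the plane.
The resultant acts 0.65 + 0.0426767 = 0.692677 m (along the plate) below the hinge at the top edge, so the moment about the hinge is M = F × 0.692677 = 134.861 × 0.692677 = 93.4151 kN·m.
A normal force at the bottom, 1.95 m from the hinge, must supply this moment: P = 93.4151/1.95 = 47.9052 kN.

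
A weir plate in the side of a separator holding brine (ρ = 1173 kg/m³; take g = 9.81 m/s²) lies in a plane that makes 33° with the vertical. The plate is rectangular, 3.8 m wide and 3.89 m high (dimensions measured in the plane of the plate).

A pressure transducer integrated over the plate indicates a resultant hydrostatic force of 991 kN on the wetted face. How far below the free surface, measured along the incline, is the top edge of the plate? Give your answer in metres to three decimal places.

γ = ρg = 1173 × 9.81 / 1000 = 11.50713 kN/m³.
A = 3.8 × 3.89 = 14.782 m².
From F = γ·h_c·A, the centroid depth is h_c = 991/(11.50713 × 14.782) = 5.82604 m.
The plate makes 33° with the vertical, i.e. θ = 90° − 33° = 57° to the horizontal. Measuring y along the incline from the free-surface line, vertical depth h = y·sinθ with sinθ = 0.838671.
Along the incline, y_c = h_c/sinθ = 5.82604/0.838671 = 6.94675 m.
The centroid lies 3.89/2 = 1.945 m below the top edge, so the top edge sits at y_top = 6.94675 − 1.945 = 5.00175 m along the incline.

y_top ≈ 5.002 m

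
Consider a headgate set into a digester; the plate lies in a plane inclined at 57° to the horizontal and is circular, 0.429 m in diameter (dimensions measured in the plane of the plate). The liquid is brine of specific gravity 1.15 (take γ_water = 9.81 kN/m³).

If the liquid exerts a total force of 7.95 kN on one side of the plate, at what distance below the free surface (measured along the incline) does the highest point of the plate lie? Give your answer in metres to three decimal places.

γ = 1.15 × 9.81 = 11.2815 kN/m³.
A = π(0.2145)² = 0.144545 m².
From F = γ·h_c·A, the centroid depth is h_c = 7.95/(11.2815 × 0.144545) = 4.87525 m.
Let θ = 57° be the plate's angle to the horizontal; measure y along the incline from where the plane meets the free surface. Vertical depth h = y·sinθ with sinθ = 0.838671.
Along the incline, y_c = h_c/sinθ = 4.87525/0.838671 = 5.81307 m.
The centroid is at the centre, 0.2145 m below the top of the plate, so the highest point sits at y_top = 5.81307 − 0.2145 = 5.59857 m along the incline.

y_top ≈ 5.599 m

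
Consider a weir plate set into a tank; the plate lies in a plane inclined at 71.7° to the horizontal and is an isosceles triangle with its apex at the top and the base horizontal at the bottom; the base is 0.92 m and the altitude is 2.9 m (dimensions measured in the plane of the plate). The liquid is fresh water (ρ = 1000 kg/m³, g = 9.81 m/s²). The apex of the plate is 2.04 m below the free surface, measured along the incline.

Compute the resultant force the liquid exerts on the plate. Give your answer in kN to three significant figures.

γ = ρg = 1000 × 9.81 = 9810 N/m³ = 9.81 kN/m³.
Let θ = 71.7° be the plate's angle to the horizontal; measure y along the incline from where the plane meets the free surface. Vertical depth h = y·sinθ with sinθ = 0.949425.
With the apex up, the centroid sits 2h/3 = 2 × 2.9/3 = 1.93333 m below the apex, so y_c = 2.04 + 1.93333 = 3.97333 m and h_c = 3.97333 × 0.949425 = 3.77238 m.
A = ½ × 0.92 × 2.9 = 1.334 m².
Resultant F = γ·h_c·A = 9.81 × 3.77238 × 1.334 = 49.3674 kN.

F ≈ 49.4 kN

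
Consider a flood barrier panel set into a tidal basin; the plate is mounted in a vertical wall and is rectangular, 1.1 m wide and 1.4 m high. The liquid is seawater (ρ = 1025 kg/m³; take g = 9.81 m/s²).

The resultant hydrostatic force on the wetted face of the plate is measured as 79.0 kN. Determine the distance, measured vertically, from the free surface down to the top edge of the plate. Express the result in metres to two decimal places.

d_top ≈ 4.40 m

γ = ρg = 1025 × 9.81 / 1000 = 10.05525 kN/m³.
A = 1.1 × 1.4 = 1.54 m².
From F = γ·h_c·A, the centroid depth is h_c = 79.0/(10.05525 × 1.54) = 5.10168 m.
The centroid lies 1.4/2 = 0.7 m below the top edge, so the top edge sits at h_top = 5.10168 − 0.7 = 4.40168 m below the surface.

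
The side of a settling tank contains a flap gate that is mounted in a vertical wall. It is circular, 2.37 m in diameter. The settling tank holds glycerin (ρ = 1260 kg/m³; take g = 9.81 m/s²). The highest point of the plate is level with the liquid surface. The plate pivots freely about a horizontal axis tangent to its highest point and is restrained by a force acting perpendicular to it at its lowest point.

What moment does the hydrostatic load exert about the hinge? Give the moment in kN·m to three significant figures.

M ≈ 95.7 kN·m

γ = ρg = 1260 × 9.81 / 1000 = 12.3606 kN/m³.
The centroid is at the centre, 1.185 m below the top of the plate, so the centroid depth is h_c = 1.185 m.
A = π(1.185)² = 4.4115 m².
Resultant F = γ·h_c·A = 12.3606 × 1.185 × 4.4115 = 64.6166 kN.
I_c = πr⁴/4 = π × 1.185⁴/4 = 1.54869 m⁴.
Centre of pressure: y_p = y_c + I_c/(y_c·A) = 1.185 + 1.54869/(1.185 × 4.4115) = 1.185 + 0.296251 = 1.48125 m along the plane.
The resultant acts 1.185 + 0.296251 = 1.48125 m (along the plate) below the hinge at the top edge, so the moment about the hinge is M = F × 1.48125 = 64.6166 × 1.48125 = 95.7133 kN·m.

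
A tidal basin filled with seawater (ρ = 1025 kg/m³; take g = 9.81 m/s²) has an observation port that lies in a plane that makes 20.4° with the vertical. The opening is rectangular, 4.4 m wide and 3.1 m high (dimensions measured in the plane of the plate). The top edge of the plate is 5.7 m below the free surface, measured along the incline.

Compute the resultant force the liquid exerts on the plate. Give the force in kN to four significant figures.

F ≈ 932.0 kN

γ = ρg = 1025 × 9.81 / 1000 = 10.05525 kN/m³.
The plate makes 20.4° with the vertical, i.e. θ = 90° − 20.4° = 69.6° to the horizontal. Measuring y along the incline from the free-surface line, vertical depth h = y·sinθ with sinθ = 0.937282.
The centroid lies 3.1/2 = 1.55 m below the top edge, so y_c = 5.7 + 1.55 = 7.25 m and h_c = 7.25 × 0.937282 = 6.79529 m.
A = 4.4 × 3.1 = 13.64 m².
Resultant F = γ·h_c·A = 10.05525 × 6.79529 × 13.64 = 931.999 kN.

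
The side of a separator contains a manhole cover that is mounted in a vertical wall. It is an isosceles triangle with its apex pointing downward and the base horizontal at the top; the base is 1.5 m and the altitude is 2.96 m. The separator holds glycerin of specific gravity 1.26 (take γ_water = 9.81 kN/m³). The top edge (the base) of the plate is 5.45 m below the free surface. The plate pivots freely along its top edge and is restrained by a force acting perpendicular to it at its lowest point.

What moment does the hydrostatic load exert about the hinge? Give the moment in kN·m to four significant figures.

M ≈ 187.6 kN·m

γ = 1.26 × 9.81 = 12.3606 kN/m³.
With the apex down, the centroid sits h/3 = 2.96/3 = 0.986667 m below the base (the top edge), so the centroid depth is h_c = 5.45 + 0.986667 = 6.43667 m.
A = ½ × 1.5 × 2.96 = 2.22 m².
Resultant F = γ·h_c·A = 12.3606 × 6.43667 × 2.22 = 176.626 kN.
I_c = b·h³/36 = 1.5 × 2.96³/36 = 1.0806 m⁴.
Centre of pressure: y_p = y_c + I_c/(y_c·A) = 6.43667 + 1.0806/(6.43667 × 2.22) = 6.43667 + 0.0756225 = 6.51229 m along the plane.
The resultant acts 0.986667 + 0.0756225 = 1.06229 m (along the plate) below the hinge at the top edge, so the moment about the hinge is M = F × 1.06229 = 176.626 × 1.06229 = 187.628 kN·m.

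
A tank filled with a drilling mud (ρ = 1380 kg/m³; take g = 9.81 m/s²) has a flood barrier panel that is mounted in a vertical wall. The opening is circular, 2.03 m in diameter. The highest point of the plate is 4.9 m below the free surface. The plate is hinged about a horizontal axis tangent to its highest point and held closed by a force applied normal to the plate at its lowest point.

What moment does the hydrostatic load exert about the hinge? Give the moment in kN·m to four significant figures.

γ = ρg = 1380 × 9.81 / 1000 = 13.5378 kN/m³.
The centroid is at the centre, 1.015 m below the top of the plate, so the centroid depth is h_c = 4.9 + 1.015 = 5.915 m.
A = π(1.015)² = 3.23655 m².
Resultant F = γ·h_c·A = 13.5378 × 5.915 × 3.23655 = 259.17 kN.
I_c = πr⁴/4 = π × 1.015⁴/4 = 0.833593 m⁴.
Centre of pressure: y_p = y_c + I_c/(y_c·A) = 5.915 + 0.833593/(5.915 × 3.23655) = 5.915 + 0.0435429 = 5.95854 m along the plane.
The resultant acts 1.015 + 0.0435429 = 1.05854 m (along the plate) below the hinge at the top edge, so the moment about the hinge is M = F × 1.05854 = 259.17 × 1.05854 = 274.342 kN·m.

M ≈ 274.3 kN·m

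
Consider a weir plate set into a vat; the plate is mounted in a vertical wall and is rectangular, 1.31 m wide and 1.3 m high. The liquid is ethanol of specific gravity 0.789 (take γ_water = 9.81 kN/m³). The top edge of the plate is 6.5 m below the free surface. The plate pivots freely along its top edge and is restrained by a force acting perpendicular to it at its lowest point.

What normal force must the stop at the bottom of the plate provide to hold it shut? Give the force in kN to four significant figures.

γ = 0.789 × 9.81 = 7.74009 kN/m³.
The centroid lies 1.3/2 = 0.65 m below the top edge, so the centroid depth is h_c = 6.5 + 0.65 = 7.15 m.
A = 1.31 × 1.3 = 1.703 m².
Resultant F = γ·h_c·A = 7.74009 × 7.15 × 1.703 = 94.2468 kN.
I_c = b·h³/12 = 1.31 × 1.3³/12 = 0.239839 m⁴.
Centre of pressure: y_p = y_c + I_c/(y_c·A) = 7.15 + 0.239839/(7.15 × 1.703) = 7.15 + 0.019697 = 7.1697 m along the plane.
The resultant acts 0.65 + 0.019697 = 0.669697 m (along the plate) below the hinge at the top edge, so the moment about the hinge is M = F × 0.669697 = 94.2468 × 0.669697 = 63.1168 kN·m.
A normal force at the bottom, 1.3 m from the hinge, must supply this moment: P = 63.1168/1.3 = 48.5514 kN.

P ≈ 48.55 kN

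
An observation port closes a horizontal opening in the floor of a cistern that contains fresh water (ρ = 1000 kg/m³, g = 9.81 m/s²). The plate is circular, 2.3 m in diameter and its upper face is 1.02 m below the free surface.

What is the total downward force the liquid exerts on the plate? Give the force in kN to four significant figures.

F ≈ 41.57 kN

γ = ρg = 1000 × 9.81 = 9810 N/m³ = 9.81 kN/m³.
The plate is horizontal, so pressure is uniform at p = γ·h = 9.81 × 1.02 = 10.0062 kN/m².
A = π(1.15)² = 4.15476 m².
F = p·A = 10.0062 × 4.15476 = 41.5734 kN.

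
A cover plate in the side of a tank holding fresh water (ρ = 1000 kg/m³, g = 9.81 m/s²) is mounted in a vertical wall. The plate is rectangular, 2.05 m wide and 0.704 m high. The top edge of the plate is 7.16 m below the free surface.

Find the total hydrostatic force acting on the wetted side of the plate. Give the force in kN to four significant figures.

γ = ρg = 1000 × 9.81 = 9810 N/m³ = 9.81 kN/m³.
The centroid lies 0.704/2 = 0.352 m below the top edge, so the centroid depth is h_c = 7.16 + 0.352 = 7.512 m.
A = 2.05 × 0.704 = 1.4432 m².
Resultant F = γ·h_c·A = 9.81 × 7.512 × 1.4432 = 106.353 kN.

F ≈ 106.4 kN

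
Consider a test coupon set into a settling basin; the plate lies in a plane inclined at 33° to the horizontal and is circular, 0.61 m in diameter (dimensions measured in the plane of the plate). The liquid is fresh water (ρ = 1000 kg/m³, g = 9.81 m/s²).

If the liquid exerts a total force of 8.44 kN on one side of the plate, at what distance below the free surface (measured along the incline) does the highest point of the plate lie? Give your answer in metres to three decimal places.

y_top ≈ 5.100 m

γ = ρg = 1000 × 9.81 = 9810 N/m³ = 9.81 kN/m³.
A = π(0.305)² = 0.292247 m².
From F = γ·h_c·A, the centroid depth is h_c = 8.44/(9.81 × 0.292247) = 2.9439 m.
Let θ = 33° be the plate's angle to the horizontal; measure y along the incline from where the plane meets the free surface. Vertical depth h = y·sinθ with sinθ = 0.544639.
Along the incline, y_c = h_c/sinθ = 2.9439/0.544639 = 5.40523 m.
The centroid is at the centre, 0.305 m below the top of the plate, so the highest point sits at y_top = 5.40523 − 0.305 = 5.10023 m along the incline.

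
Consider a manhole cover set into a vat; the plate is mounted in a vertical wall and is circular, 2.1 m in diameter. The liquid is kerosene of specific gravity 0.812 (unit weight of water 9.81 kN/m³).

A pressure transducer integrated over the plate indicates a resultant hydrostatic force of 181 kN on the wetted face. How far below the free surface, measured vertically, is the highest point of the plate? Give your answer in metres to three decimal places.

d_top ≈ 5.510 m

γ = 0.812 × 9.81 = 7.96572 kN/m³.
A = π(1.05)² = 3.46361 m².
From F = γ·h_c·A, the centroid depth is h_c = 181/(7.96572 × 3.46361) = 6.56031 m.
The centroid is at the centre, 1.05 m below the top of the plate, so the highest point sits at h_top = 6.56031 − 1.05 = 5.51031 m below the surface.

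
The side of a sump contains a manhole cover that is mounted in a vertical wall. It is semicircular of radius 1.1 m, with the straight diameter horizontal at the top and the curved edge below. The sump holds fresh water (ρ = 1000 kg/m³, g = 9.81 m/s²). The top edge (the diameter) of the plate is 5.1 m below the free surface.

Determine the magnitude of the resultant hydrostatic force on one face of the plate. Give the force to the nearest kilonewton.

γ = ρg = 1000 × 9.81 = 9810 N/m³ = 9.81 kN/m³.
The centroid of a semicircle lies 4r/(3π) = 0.466854 m from the diameter, here below the top edge, so the centroid depth is h_c = 5.1 + 0.466854 = 5.56685 m.
A = πr²/2 = π × 1.1²/2 = 1.90066 m².
Resultant F = γ·h_c·A = 9.81 × 5.56685 × 1.90066 = 103.797 kN.

F ≈ 104 kN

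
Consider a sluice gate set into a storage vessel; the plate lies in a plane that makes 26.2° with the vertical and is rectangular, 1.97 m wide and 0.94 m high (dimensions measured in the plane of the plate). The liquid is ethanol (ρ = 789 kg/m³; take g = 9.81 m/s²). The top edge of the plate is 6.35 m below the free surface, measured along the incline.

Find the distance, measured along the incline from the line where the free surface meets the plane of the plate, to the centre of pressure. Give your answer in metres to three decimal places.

γ = ρg = 789 × 9.81 / 1000 = 7.74009 kN/m³.
The plate makes 26.2° with the vertical, i.e. θ = 90° − 26.2° = 63.8° to the horizontal. Measuring y along the incline from the free-surface line, vertical depth h = y·sinθ with sinθ = 0.897258.
The centroid lies 0.94/2 = 0.47 m below the top edge, so y_c = 6.35 + 0.47 = 6.82 m and h_c = 6.82 × 0.897258 = 6.1193 m.
A = 1.97 × 0.94 = 1.8518 m².
Resultant F = γ·h_c·A = 7.74009 × 6.1193 × 1.8518 = 87.7085 kN.
I_c = b·h³/12 = 1.97 × 0.94³/12 = 0.136354 m⁴.
Centre of pressure: y_p = y_c + I_c/(y_c·A) = 6.82 + 0.136354/(6.82 × 1.8518) = 6.82 + 0.0107967 = 6.8308 m along the plane.

y_p = 6.831 m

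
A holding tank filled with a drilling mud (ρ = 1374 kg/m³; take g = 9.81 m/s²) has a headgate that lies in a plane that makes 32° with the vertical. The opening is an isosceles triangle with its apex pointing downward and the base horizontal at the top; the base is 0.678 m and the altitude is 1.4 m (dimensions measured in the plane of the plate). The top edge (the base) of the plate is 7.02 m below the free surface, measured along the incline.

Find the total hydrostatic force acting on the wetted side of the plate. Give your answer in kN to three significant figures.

F ≈ 40.6 kN

γ = ρg = 1374 × 9.81 / 1000 = 13.47894 kN/m³.
The plate makes 32° with the vertical, i.e. θ = 90° − 32° = 58° to the horizontal. Measuring y along the incline from the free-surface line, vertical depth h = y·sinθ with sinθ = 0.848048.
With the apex down, the centroid sits h/3 = 1.4/3 = 0.466667 m below the base (the top edge), so y_c = 7.02 + 0.466667 = 7.48667 m and h_c = 7.48667 × 0.848048 = 6.34906 m.
A = ½ × 0.678 × 1.4 = 0.4746 m².
Resultant F = γ·h_c·A = 13.47894 × 6.34906 × 0.4746 = 40.6156 kN.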